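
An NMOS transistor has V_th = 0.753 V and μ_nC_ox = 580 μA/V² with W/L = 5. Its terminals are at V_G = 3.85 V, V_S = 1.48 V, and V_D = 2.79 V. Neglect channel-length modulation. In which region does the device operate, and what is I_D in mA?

Triode; I_D = 3.65 mA

V_GS = V_G − V_S = 3.85 − 1.48 = 2.37 V; V_DS = V_D − V_S = 2.79 − 1.48 = 1.31 V.
k_n = μ_nC_ox · (W/L) = 2.9 mA/V².
V_ov = V_GS − V_th = 2.37 − 0.753 = 1.62 V.
Since V_DS = 1.31 V < V_ov = 1.62 V, the device is in the triode region.
I_D = k_n [V_ov · V_DS − ½ V_DS²] = 2.9 × [1.62 × 1.31 − 0.5 × 1.31²] = 3.65 mA.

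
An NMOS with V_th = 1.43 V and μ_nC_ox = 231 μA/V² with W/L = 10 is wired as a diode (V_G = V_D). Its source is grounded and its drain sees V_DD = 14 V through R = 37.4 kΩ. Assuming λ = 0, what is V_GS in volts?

V_GS = 1.96 V

With gate tied to drain, V_GS = V_DS ≥ V_GS − V_th, so the device is in saturation.
k_n = μ_nC_ox · (W/L) = 2.31 mA/V².
KCL at the drain: ½ k_n (V_GS − V_th)² = (V_DD − V_GS)/R.
Let x = V_GS − 1.43. Then 43.2 x² + x − 12.57 = 0, giving x = 0.528 V (positive root), so V_GS = 1.96 V.
I_D = (V_DD − V_GS)/R = (14 − 1.96) / 37.4 = 0.322 mA.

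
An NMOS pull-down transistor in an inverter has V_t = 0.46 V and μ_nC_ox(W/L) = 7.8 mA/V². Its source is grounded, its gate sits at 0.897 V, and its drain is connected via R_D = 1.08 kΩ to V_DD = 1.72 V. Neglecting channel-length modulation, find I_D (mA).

V_GS = V_G = 0.897 V, so V_ov = 0.897 − 0.46 = 0.437 V.
Assume saturation: I_D = ½ k_n V_ov² = 0.5 × 7.8 × 0.437² = 0.745 mA, giving V_DS = V_DD − I_D R_D = 1.72 − 0.745 × 1.08 = 0.916 V.
V_DS = 0.916 V ≥ V_ov = 0.437 V, confirming saturation.

I_D = 0.745 mA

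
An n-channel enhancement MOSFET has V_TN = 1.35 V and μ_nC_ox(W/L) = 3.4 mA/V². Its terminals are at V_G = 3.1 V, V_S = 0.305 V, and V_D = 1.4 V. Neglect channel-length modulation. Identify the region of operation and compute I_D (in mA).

V_GS = V_G − V_S = 3.1 − 0.305 = 2.79 V; V_DS = V_D − V_S = 1.4 − 0.305 = 1.09 V.
V_ov = V_GS − V_TN = 2.79 − 1.35 = 1.44 V.
Since V_DS = 1.09 V < V_ov = 1.44 V, the device is in the triode region.
I_D = k_n [V_ov · V_DS − ½ V_DS²] = 3.4 × [1.44 × 1.09 − 0.5 × 1.09²] = 3.34 mA.

Triode; I_D = 3.34 mA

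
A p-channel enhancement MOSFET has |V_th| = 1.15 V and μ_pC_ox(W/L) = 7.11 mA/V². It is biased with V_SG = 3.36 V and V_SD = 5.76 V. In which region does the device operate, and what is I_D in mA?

Saturation; I_D = 17.4 mA

V_ov = V_SG − |V_th| = 3.36 − 1.15 = 2.21 V.
Since V_SD = 5.76 V ≥ V_ov = 2.21 V, the device is in saturation.
I_D = ½ k_p V_ov² = 0.5 × 7.11 × 2.21² = 17.4 mA.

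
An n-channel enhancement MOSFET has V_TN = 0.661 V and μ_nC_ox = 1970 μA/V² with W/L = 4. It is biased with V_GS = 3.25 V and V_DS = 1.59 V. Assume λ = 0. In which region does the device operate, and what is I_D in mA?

Triode; I_D = 22.5 mA

k_n = μ_nC_ox · (W/L) = 7.88 mA/V².
V_ov = V_GS − V_TN = 3.25 − 0.661 = 2.59 V.
Since V_DS = 1.59 V < V_ov = 2.59 V, the device is in the triode region.
I_D = k_n [V_ov · V_DS − ½ V_DS²] = 7.88 × [2.59 × 1.59 − 0.5 × 1.59²] = 22.5 mA.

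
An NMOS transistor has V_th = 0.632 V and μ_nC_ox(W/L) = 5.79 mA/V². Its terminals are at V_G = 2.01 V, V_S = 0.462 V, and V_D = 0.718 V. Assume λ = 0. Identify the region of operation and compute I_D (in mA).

Triode; I_D = 1.17 mA

V_GS = V_G − V_S = 2.01 − 0.462 = 1.55 V; V_DS = V_D − V_S = 0.718 − 0.462 = 0.256 V.
V_ov = V_GS − V_th = 1.55 − 0.632 = 0.916 V.
Since V_DS = 0.256 V < V_ov = 0.916 V, the device is in the triode region.
I_D = k_n [V_ov · V_DS − ½ V_DS²] = 5.79 × [0.916 × 0.256 − 0.5 × 0.256²] = 1.17 mA.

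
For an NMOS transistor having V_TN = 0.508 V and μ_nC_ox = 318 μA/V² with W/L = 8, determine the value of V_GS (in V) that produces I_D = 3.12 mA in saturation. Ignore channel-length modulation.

V_GS = 2.07 V

k_n = μ_nC_ox · (W/L) = 2.544 mA/V².
In saturation I_D = ½ k_n (V_GS − V_TN)², so V_GS − V_TN = √(2 I_D / k_n) = √(2 × 3.12 / 2.544) = 1.57 V.
V_GS = 0.508 + 1.57 = 2.07 V.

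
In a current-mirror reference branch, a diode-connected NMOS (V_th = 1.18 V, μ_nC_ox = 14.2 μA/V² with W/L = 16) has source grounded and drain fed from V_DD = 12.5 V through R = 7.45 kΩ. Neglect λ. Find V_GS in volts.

With gate tied to drain, V_GS = V_DS ≥ V_GS − V_th, so the device is in saturation.
k_n = μ_nC_ox · (W/L) = 0.2272 mA/V².
KCL at the drain: ½ k_n (V_GS − V_th)² = (V_DD − V_GS)/R.
Let x = V_GS − 1.18. Then 0.846 x² + x − 11.32 = 0, giving x = 3.11 V (positive root), so V_GS = 4.29 V.
I_D = (V_DD − V_GS)/R = (12.5 − 4.29) / 7.45 = 1.1 mA.

V_GS = 4.29 V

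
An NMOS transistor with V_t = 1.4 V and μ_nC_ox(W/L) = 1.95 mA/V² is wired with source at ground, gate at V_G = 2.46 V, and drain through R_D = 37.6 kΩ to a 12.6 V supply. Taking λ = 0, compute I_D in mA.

I_D = 0.330 mA

V_GS = V_G = 2.46 V, so V_ov = 2.46 − 1.4 = 1.06 V.
Assume saturation: I_D = ½ k_n V_ov² = 0.5 × 1.95 × 1.06² = 1.1 mA, giving V_DS = V_DD − I_D R_D = 12.6 − 1.1 × 37.6 = -28.6 V.
But -28.6 V < V_ov = 1.06 V, so the device is actually in triode.
In triode I_D = k_n[V_ov V_DS − ½ V_DS²] and I_D = (V_DD − V_DS)/R_D. Equating: 36.7 V_DS² − 78.72 V_DS + 12.6 = 0, giving V_DS = 0.174 V (the root below V_ov).
I_D = (12.6 − 0.174) / 37.6 = 0.33 mA.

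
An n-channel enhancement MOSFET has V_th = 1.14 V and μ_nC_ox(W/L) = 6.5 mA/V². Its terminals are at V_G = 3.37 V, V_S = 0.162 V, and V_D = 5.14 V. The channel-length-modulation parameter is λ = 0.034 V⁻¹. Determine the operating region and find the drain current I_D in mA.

Saturation; I_D = 16.3 mA

V_GS = V_G − V_S = 3.37 − 0.162 = 3.21 V; V_DS = V_D − V_S = 5.14 − 0.162 = 4.98 V.
V_ov = V_GS − V_th = 3.21 − 1.14 = 2.07 V.
Since V_DS = 4.98 V ≥ V_ov = 2.07 V, the device is in saturation.
I_D = ½ k_n V_ov² (1 + λ V_DS) = 0.5 × 6.5 × 2.07² × (1 + 0.034 × 4.98) = 16.3 mA.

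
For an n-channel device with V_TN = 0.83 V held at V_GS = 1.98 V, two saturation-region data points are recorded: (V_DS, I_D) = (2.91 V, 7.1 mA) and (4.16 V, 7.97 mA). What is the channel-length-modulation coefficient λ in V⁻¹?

With V_GS fixed, I_D ∝ (1 + λ V_DS) in saturation, so I_D2/I_D1 = (1 + λ V_DS2)/(1 + λ V_DS1).
7.97/7.1 = 1.123 = (1 + 4.16 λ)/(1 + 2.91 λ).
Solving: λ (I_D1 V_DS2 − I_D2 V_DS1) = I_D2 − I_D1, so λ = (7.97 − 7.1) / (7.1 × 4.16 − 7.97 × 2.91) = 0.87 / 6.34 = 0.137 V⁻¹.

λ = 0.137 V⁻¹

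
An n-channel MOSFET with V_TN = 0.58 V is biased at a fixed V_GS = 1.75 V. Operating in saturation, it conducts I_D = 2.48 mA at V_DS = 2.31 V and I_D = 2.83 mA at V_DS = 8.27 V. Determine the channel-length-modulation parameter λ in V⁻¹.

λ = 0.0250 V⁻¹

With V_GS fixed, I_D ∝ (1 + λ V_DS) in saturation, so I_D2/I_D1 = (1 + λ V_DS2)/(1 + λ V_DS1).
2.83/2.48 = 1.141 = (1 + 8.27 λ)/(1 + 2.31 λ).
Solving: λ (I_D1 V_DS2 − I_D2 V_DS1) = I_D2 − I_D1, so λ = (2.83 − 2.48) / (2.48 × 8.27 − 2.83 × 2.31) = 0.35 / 14 = 0.025 V⁻¹.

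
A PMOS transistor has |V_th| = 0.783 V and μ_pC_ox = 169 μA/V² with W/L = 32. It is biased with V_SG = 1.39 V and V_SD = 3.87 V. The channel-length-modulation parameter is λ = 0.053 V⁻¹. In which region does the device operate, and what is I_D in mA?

k_p = μ_pC_ox · (W/L) = 5.408 mA/V².
V_ov = V_SG − |V_th| = 1.39 − 0.783 = 0.607 V.
Since V_SD = 3.87 V ≥ V_ov = 0.607 V, the device is in saturation.
I_D = ½ k_p V_ov² (1 + λ V_SD) = 0.5 × 5.408 × 0.607² × (1 + 0.053 × 3.87) = 1.2 mA.

Saturation; I_D = 1.20 mA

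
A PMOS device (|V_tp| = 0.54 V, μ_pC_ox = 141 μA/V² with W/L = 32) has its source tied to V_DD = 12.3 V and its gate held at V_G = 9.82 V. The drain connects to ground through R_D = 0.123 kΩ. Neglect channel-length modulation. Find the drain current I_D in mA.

V_SG = V_DD − V_G = 12.3 − 9.82 = 2.48 V, so V_ov = 2.48 − 0.54 = 1.94 V.
k_p = μ_pC_ox · (W/L) = 4.512 mA/V².
Assume saturation: I_D = ½ k_p V_ov² = 0.5 × 4.512 × 1.94² = 8.49 mA, giving V_SD = V_DD − I_D R_D = 12.3 − 8.49 × 0.123 = 11.3 V.
V_SD = 11.3 V ≥ V_ov = 1.94 V, confirming saturation.

I_D = 8.49 mA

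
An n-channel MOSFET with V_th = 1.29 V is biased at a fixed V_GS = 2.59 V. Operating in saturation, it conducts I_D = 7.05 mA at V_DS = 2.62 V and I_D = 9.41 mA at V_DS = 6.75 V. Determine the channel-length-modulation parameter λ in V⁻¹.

λ = 0.103 V⁻¹

With V_GS fixed, I_D ∝ (1 + λ V_DS) in saturation, so I_D2/I_D1 = (1 + λ V_DS2)/(1 + λ V_DS1).
9.41/7.05 = 1.335 = (1 + 6.75 λ)/(1 + 2.62 λ).
Solving: λ (I_D1 V_DS2 − I_D2 V_DS1) = I_D2 − I_D1, so λ = (9.41 − 7.05) / (7.05 × 6.75 − 9.41 × 2.62) = 2.36 / 22.9 = 0.103 V⁻¹.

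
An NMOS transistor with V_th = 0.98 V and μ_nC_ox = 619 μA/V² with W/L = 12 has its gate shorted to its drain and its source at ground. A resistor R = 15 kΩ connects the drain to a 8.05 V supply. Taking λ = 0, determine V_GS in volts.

With gate tied to drain, V_GS = V_DS ≥ V_GS − V_th, so the device is in saturation.
k_n = μ_nC_ox · (W/L) = 7.428 mA/V².
KCL at the drain: ½ k_n (V_GS − V_th)² = (V_DD − V_GS)/R.
Let x = V_GS − 0.98. Then 55.7 x² + x − 7.07 = 0, giving x = 0.347 V (positive root), so V_GS = 1.33 V.
I_D = (V_DD − V_GS)/R = (8.05 − 1.33) / 15 = 0.448 mA.

V_GS = 1.33 V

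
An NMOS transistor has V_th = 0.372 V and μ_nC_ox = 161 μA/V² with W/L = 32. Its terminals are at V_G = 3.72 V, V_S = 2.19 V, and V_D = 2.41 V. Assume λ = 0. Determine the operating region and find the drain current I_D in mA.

Triode; I_D = 1.19 mA

V_GS = V_G − V_S = 3.72 − 2.19 = 1.53 V; V_DS = V_D − V_S = 2.41 − 2.19 = 0.22 V.
k_n = μ_nC_ox · (W/L) = 5.152 mA/V².
V_ov = V_GS − V_th = 1.53 − 0.372 = 1.16 V.
Since V_DS = 0.22 V < V_ov = 1.16 V, the device is in the triode region.
I_D = k_n [V_ov · V_DS − ½ V_DS²] = 5.152 × [1.16 × 0.22 − 0.5 × 0.22²] = 1.19 mA.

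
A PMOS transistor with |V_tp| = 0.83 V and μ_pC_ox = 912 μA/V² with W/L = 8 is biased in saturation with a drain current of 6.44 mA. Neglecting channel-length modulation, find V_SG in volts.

V_SG = 2.16 V

k_p = μ_pC_ox · (W/L) = 7.296 mA/V².
In saturation I_D = ½ k_p (V_SG − |V_tp|)², so V_SG − |V_tp| = √(2 I_D / k_p) = √(2 × 6.44 / 7.296) = 1.33 V.
V_SG = 0.83 + 1.33 = 2.16 V.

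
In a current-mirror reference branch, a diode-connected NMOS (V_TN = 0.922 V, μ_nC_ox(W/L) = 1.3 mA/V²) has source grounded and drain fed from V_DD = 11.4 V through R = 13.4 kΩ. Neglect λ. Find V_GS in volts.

V_GS = 1.96 V

With gate tied to drain, V_GS = V_DS ≥ V_GS − V_TN, so the device is in saturation.
KCL at the drain: ½ k_n (V_GS − V_TN)² = (V_DD − V_GS)/R.
Let x = V_GS − 0.922. Then 8.71 x² + x − 10.48 = 0, giving x = 1.04 V (positive root), so V_GS = 1.96 V.
I_D = (V_DD − V_GS)/R = (11.4 − 1.96) / 13.4 = 0.704 mA.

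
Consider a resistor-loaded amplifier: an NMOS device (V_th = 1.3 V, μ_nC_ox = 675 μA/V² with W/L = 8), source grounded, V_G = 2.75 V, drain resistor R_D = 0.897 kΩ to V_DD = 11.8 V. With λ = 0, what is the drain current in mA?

V_GS = V_G = 2.75 V, so V_ov = 2.75 − 1.3 = 1.45 V.
k_n = μ_nC_ox · (W/L) = 5.4 mA/V².
Assume saturation: I_D = ½ k_n V_ov² = 0.5 × 5.4 × 1.45² = 5.68 mA, giving V_DS = V_DD − I_D R_D = 11.8 − 5.68 × 0.897 = 6.71 V.
V_DS = 6.71 V ≥ V_ov = 1.45 V, confirming saturation.

I_D = 5.68 mA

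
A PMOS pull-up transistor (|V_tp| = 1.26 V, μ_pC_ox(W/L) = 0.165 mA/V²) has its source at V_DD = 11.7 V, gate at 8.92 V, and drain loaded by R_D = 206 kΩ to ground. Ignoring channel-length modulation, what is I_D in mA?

I_D = 0.0556 mA

V_SG = V_DD − V_G = 11.7 − 8.92 = 2.78 V, so V_ov = 2.78 − 1.26 = 1.52 V.
Assume saturation: I_D = ½ k_p V_ov² = 0.5 × 0.165 × 1.52² = 0.191 mA, giving V_SD = V_DD − I_D R_D = 11.7 − 0.191 × 206 = -27.6 V.
But -27.6 V < V_ov = 1.52 V, so the device is actually in triode.
In triode I_D = k_p[V_ov V_SD − ½ V_SD²] and I_D = (V_DD − V_SD)/R_D. Equating: 17 V_SD² − 52.66 V_SD + 11.7 = 0, giving V_SD = 0.241 V (the root below V_ov).
I_D = (11.7 − 0.241) / 206 = 0.0556 mA.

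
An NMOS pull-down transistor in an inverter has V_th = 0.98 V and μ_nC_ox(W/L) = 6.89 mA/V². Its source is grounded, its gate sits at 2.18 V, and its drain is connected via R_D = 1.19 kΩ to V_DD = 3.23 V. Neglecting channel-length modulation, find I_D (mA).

V_GS = V_G = 2.18 V, so V_ov = 2.18 − 0.98 = 1.2 V.
Assume saturation: I_D = ½ k_n V_ov² = 0.5 × 6.89 × 1.2² = 4.96 mA, giving V_DS = V_DD − I_D R_D = 3.23 − 4.96 × 1.19 = -2.67 V.
But -2.67 V < V_ov = 1.2 V, so the device is actually in triode.
In triode I_D = k_n[V_ov V_DS − ½ V_DS²] and I_D = (V_DD − V_DS)/R_D. Equating: 4.1 V_DS² − 10.84 V_DS + 3.23 = 0, giving V_DS = 0.342 V (the root below V_ov).
I_D = (3.23 − 0.342) / 1.19 = 2.43 mA.

I_D = 2.43 mA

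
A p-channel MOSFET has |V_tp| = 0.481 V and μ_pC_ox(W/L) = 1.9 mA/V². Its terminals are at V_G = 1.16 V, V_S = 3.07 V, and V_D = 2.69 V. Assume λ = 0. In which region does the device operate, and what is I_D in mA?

Triode; I_D = 0.895 mA

V_SG = V_S − V_G = 3.07 − 1.16 = 1.91 V; V_SD = V_S − V_D = 3.07 − 2.69 = 0.38 V.
V_ov = V_SG − |V_tp| = 1.91 − 0.481 = 1.43 V.
Since V_SD = 0.38 V < V_ov = 1.43 V, the device is in the triode region.
I_D = k_p [V_ov · V_SD − ½ V_SD²] = 1.9 × [1.43 × 0.38 − 0.5 × 0.38²] = 0.895 mA.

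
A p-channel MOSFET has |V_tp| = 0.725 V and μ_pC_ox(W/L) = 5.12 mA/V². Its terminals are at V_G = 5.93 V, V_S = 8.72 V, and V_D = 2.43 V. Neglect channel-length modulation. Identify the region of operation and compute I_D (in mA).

Saturation; I_D = 10.9 mA

V_SG = V_S − V_G = 8.72 − 5.93 = 2.79 V; V_SD = V_S − V_D = 8.72 − 2.43 = 6.29 V.
V_ov = V_SG − |V_tp| = 2.79 − 0.725 = 2.07 V.
Since V_SD = 6.29 V ≥ V_ov = 2.07 V, the device is in saturation.
I_D = ½ k_p V_ov² = 0.5 × 5.12 × 2.07² = 10.9 mA.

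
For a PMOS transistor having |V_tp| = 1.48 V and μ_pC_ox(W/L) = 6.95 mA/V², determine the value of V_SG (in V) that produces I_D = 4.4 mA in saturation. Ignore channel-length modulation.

In saturation I_D = ½ k_p (V_SG − |V_tp|)², so V_SG − |V_tp| = √(2 I_D / k_p) = √(2 × 4.4 / 6.95) = 1.13 V.
V_SG = 1.48 + 1.13 = 2.61 V.

V_SG = 2.61 V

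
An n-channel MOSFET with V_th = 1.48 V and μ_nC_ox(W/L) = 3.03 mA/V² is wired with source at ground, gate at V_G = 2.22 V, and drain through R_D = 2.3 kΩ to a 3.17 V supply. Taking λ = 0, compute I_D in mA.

I_D = 0.830 mA

V_GS = V_G = 2.22 V, so V_ov = 2.22 − 1.48 = 0.74 V.
Assume saturation: I_D = ½ k_n V_ov² = 0.5 × 3.03 × 0.74² = 0.83 mA, giving V_DS = V_DD − I_D R_D = 3.17 − 0.83 × 2.3 = 1.26 V.
V_DS = 1.26 V ≥ V_ov = 0.74 V, confirming saturation.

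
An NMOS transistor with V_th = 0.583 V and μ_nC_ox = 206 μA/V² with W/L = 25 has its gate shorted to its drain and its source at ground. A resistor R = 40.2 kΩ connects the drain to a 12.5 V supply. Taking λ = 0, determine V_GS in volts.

With gate tied to drain, V_GS = V_DS ≥ V_GS − V_th, so the device is in saturation.
k_n = μ_nC_ox · (W/L) = 5.15 mA/V².
KCL at the drain: ½ k_n (V_GS − V_th)² = (V_DD − V_GS)/R.
Let x = V_GS − 0.583. Then 104 x² + x − 11.92 = 0, giving x = 0.335 V (positive root), so V_GS = 0.918 V.
I_D = (V_DD − V_GS)/R = (12.5 − 0.918) / 40.2 = 0.288 mA.

V_GS = 0.918 V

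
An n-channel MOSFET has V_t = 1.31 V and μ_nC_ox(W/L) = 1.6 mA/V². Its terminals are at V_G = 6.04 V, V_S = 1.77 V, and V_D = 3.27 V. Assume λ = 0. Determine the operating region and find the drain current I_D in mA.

Triode; I_D = 5.30 mA

V_GS = V_G − V_S = 6.04 − 1.77 = 4.27 V; V_DS = V_D − V_S = 3.27 − 1.77 = 1.5 V.
V_ov = V_GS − V_t = 4.27 − 1.31 = 2.96 V.
Since V_DS = 1.5 V < V_ov = 2.96 V, the device is in the triode region.
I_D = k_n [V_ov · V_DS − ½ V_DS²] = 1.6 × [2.96 × 1.5 − 0.5 × 1.5²] = 5.3 mA.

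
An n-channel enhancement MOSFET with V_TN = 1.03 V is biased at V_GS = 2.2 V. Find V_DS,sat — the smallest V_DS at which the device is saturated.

The boundary between triode and saturation is V_DS = V_GS − V_TN = V_ov.
V_ov = 2.2 − 1.03 = 1.17 V.

V_DS,sat = 1.17 V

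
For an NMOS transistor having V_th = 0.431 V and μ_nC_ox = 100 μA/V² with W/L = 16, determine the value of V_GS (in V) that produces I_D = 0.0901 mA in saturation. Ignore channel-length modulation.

V_GS = 0.767 V

k_n = μ_nC_ox · (W/L) = 1.6 mA/V².
In saturation I_D = ½ k_n (V_GS − V_th)², so V_GS − V_th = √(2 I_D / k_n) = √(2 × 0.0901 / 1.6) = 0.336 V.
V_GS = 0.431 + 0.336 = 0.767 V.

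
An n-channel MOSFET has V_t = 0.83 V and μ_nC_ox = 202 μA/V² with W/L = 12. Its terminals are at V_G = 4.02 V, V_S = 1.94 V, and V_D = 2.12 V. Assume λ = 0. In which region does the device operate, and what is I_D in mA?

Triode; I_D = 0.506 mA

V_GS = V_G − V_S = 4.02 − 1.94 = 2.08 V; V_DS = V_D − V_S = 2.12 − 1.94 = 0.18 V.
k_n = μ_nC_ox · (W/L) = 2.424 mA/V².
V_ov = V_GS − V_t = 2.08 − 0.83 = 1.25 V.
Since V_DS = 0.18 V < V_ov = 1.25 V, the device is in the triode region.
I_D = k_n [V_ov · V_DS − ½ V_DS²] = 2.424 × [1.25 × 0.18 − 0.5 × 0.18²] = 0.506 mA.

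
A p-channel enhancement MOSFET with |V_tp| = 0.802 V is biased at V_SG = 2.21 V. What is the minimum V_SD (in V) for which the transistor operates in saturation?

The boundary between triode and saturation is V_SD = V_SG − |V_tp| = V_ov.
V_ov = 2.21 − 0.802 = 1.41 V.

V_SD,sat = 1.41 V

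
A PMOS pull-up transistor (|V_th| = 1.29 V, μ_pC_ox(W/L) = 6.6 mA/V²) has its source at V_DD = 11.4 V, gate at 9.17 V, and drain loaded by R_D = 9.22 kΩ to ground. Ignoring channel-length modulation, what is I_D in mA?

V_SG = V_DD − V_G = 11.4 − 9.17 = 2.23 V, so V_ov = 2.23 − 1.29 = 0.94 V.
Assume saturation: I_D = ½ k_p V_ov² = 0.5 × 6.6 × 0.94² = 2.92 mA, giving V_SD = V_DD − I_D R_D = 11.4 − 2.92 × 9.22 = -15.5 V.
But -15.5 V < V_ov = 0.94 V, so the device is actually in triode.
In triode I_D = k_p[V_ov V_SD − ½ V_SD²] and I_D = (V_DD − V_SD)/R_D. Equating: 30.4 V_SD² − 58.2 V_SD + 11.4 = 0, giving V_SD = 0.222 V (the root below V_ov).
I_D = (11.4 − 0.222) / 9.22 = 1.21 mA.

I_D = 1.21 mA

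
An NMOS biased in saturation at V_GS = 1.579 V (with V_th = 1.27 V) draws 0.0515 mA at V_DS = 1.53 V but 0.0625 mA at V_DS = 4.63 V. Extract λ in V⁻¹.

λ = 0.0770 V⁻¹

With V_GS fixed, I_D ∝ (1 + λ V_DS) in saturation, so I_D2/I_D1 = (1 + λ V_DS2)/(1 + λ V_DS1).
0.0625/0.0515 = 1.214 = (1 + 4.63 λ)/(1 + 1.53 λ).
Solving: λ (I_D1 V_DS2 − I_D2 V_DS1) = I_D2 − I_D1, so λ = (0.0625 − 0.0515) / (0.0515 × 4.63 − 0.0625 × 1.53) = 0.011 / 0.143 = 0.077 V⁻¹.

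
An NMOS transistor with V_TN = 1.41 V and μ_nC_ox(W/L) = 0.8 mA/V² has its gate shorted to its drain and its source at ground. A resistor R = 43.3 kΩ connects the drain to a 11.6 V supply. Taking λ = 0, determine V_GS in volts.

V_GS = 2.15 V

With gate tied to drain, V_GS = V_DS ≥ V_GS − V_TN, so the device is in saturation.
KCL at the drain: ½ k_n (V_GS − V_TN)² = (V_DD − V_GS)/R.
Let x = V_GS − 1.41. Then 17.3 x² + x − 10.19 = 0, giving x = 0.739 V (positive root), so V_GS = 2.15 V.
I_D = (V_DD − V_GS)/R = (11.6 − 2.15) / 43.3 = 0.218 mA.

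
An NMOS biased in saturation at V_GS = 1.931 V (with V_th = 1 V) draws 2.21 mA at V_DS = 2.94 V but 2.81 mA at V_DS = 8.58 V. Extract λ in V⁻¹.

λ = 0.0561 V⁻¹

With V_GS fixed, I_D ∝ (1 + λ V_DS) in saturation, so I_D2/I_D1 = (1 + λ V_DS2)/(1 + λ V_DS1).
2.81/2.21 = 1.271 = (1 + 8.58 λ)/(1 + 2.94 λ).
Solving: λ (I_D1 V_DS2 − I_D2 V_DS1) = I_D2 − I_D1, so λ = (2.81 − 2.21) / (2.21 × 8.58 − 2.81 × 2.94) = 0.6 / 10.7 = 0.0561 V⁻¹.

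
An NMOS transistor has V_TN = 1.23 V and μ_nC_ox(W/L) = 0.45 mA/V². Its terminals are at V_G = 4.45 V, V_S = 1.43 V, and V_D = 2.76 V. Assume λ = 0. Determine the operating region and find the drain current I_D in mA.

V_GS = V_G − V_S = 4.45 − 1.43 = 3.02 V; V_DS = V_D − V_S = 2.76 − 1.43 = 1.33 V.
V_ov = V_GS − V_TN = 3.02 − 1.23 = 1.79 V.
Since V_DS = 1.33 V < V_ov = 1.79 V, the device is in the triode region.
I_D = k_n [V_ov · V_DS − ½ V_DS²] = 0.45 × [1.79 × 1.33 − 0.5 × 1.33²] = 0.673 mA.

Triode; I_D = 0.673 mA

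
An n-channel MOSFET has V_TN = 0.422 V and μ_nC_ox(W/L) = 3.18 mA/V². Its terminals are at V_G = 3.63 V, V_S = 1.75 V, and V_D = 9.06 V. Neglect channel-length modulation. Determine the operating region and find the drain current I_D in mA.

Saturation; I_D = 3.38 mA

V_GS = V_G − V_S = 3.63 − 1.75 = 1.88 V; V_DS = V_D − V_S = 9.06 − 1.75 = 7.31 V.
V_ov = V_GS − V_TN = 1.88 − 0.422 = 1.46 V.
Since V_DS = 7.31 V ≥ V_ov = 1.46 V, the device is in saturation.
I_D = ½ k_n V_ov² = 0.5 × 3.18 × 1.46² = 3.38 mA.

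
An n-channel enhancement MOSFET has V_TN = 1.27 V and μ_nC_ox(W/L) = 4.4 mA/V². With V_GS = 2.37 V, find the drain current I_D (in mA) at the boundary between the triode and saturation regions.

I_D = 2.66 mA

At the boundary V_DS = V_ov = V_GS − V_TN = 2.37 − 1.27 = 1.1 V.
I_D = ½ k_n V_ov² = 0.5 × 4.4 × 1.1² = 2.66 mA.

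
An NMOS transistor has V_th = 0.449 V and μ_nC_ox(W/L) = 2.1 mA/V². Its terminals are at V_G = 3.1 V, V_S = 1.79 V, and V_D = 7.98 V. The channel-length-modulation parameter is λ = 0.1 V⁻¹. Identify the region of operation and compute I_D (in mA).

Saturation; I_D = 1.26 mA

V_GS = V_G − V_S = 3.1 − 1.79 = 1.31 V; V_DS = V_D − V_S = 7.98 − 1.79 = 6.19 V.
V_ov = V_GS − V_th = 1.31 − 0.449 = 0.861 V.
Since V_DS = 6.19 V ≥ V_ov = 0.861 V, the device is in saturation.
I_D = ½ k_n V_ov² (1 + λ V_DS) = 0.5 × 2.1 × 0.861² × (1 + 0.1 × 6.19) = 1.26 mA.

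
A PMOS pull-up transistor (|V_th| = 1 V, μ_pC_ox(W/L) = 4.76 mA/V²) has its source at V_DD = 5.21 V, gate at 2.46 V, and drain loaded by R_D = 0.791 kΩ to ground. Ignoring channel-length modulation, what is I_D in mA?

V_SG = V_DD − V_G = 5.21 − 2.46 = 2.75 V, so V_ov = 2.75 − 1 = 1.75 V.
Assume saturation: I_D = ½ k_p V_ov² = 0.5 × 4.76 × 1.75² = 7.29 mA, giving V_SD = V_DD − I_D R_D = 5.21 − 7.29 × 0.791 = -0.555 V.
But -0.555 V < V_ov = 1.75 V, so the device is actually in triode.
In triode I_D = k_p[V_ov V_SD − ½ V_SD²] and I_D = (V_DD − V_SD)/R_D. Equating: 1.88 V_SD² − 7.589 V_SD + 5.21 = 0, giving V_SD = 0.878 V (the root below V_ov).
I_D = (5.21 − 0.878) / 0.791 = 5.48 mA.

I_D = 5.48 mA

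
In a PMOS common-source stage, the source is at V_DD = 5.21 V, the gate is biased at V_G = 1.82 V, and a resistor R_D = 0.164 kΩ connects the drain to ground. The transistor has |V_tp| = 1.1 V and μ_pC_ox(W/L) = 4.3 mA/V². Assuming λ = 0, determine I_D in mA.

V_SG = V_DD − V_G = 5.21 − 1.82 = 3.39 V, so V_ov = 3.39 − 1.1 = 2.29 V.
Assume saturation: I_D = ½ k_p V_ov² = 0.5 × 4.3 × 2.29² = 11.3 mA, giving V_SD = V_DD − I_D R_D = 5.21 − 11.3 × 0.164 = 3.36 V.
V_SD = 3.36 V ≥ V_ov = 2.29 V, confirming saturation.

I_D = 11.3 mA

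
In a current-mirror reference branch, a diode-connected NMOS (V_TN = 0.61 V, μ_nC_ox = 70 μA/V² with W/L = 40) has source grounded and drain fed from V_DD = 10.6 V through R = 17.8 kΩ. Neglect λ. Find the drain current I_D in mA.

I_D = 0.527 mA

With gate tied to drain, V_GS = V_DS ≥ V_GS − V_TN, so the device is in saturation.
k_n = μ_nC_ox · (W/L) = 2.8 mA/V².
KCL at the drain: ½ k_n (V_GS − V_TN)² = (V_DD − V_GS)/R.
Let x = V_GS − 0.61. Then 24.9 x² + x − 9.99 = 0, giving x = 0.613 V (positive root), so V_GS = 1.22 V.
I_D = (V_DD − V_GS)/R = (10.6 − 1.22) / 17.8 = 0.527 mA.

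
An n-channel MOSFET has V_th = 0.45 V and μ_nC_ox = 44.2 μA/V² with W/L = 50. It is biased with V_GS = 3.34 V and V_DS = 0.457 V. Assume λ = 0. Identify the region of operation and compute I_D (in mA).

Triode; I_D = 2.69 mA

k_n = μ_nC_ox · (W/L) = 2.21 mA/V².
V_ov = V_GS − V_th = 3.34 − 0.45 = 2.89 V.
Since V_DS = 0.457 V < V_ov = 2.89 V, the device is in the triode region.
I_D = k_n [V_ov · V_DS − ½ V_DS²] = 2.21 × [2.89 × 0.457 − 0.5 × 0.457²] = 2.69 mA.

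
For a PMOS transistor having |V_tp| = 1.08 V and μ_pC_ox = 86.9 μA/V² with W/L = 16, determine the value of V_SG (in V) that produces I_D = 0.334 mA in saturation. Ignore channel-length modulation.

k_p = μ_pC_ox · (W/L) = 1.39 mA/V².
In saturation I_D = ½ k_p (V_SG − |V_tp|)², so V_SG − |V_tp| = √(2 I_D / k_p) = √(2 × 0.334 / 1.39) = 0.693 V.
V_SG = 1.08 + 0.693 = 1.77 V.

V_SG = 1.77 V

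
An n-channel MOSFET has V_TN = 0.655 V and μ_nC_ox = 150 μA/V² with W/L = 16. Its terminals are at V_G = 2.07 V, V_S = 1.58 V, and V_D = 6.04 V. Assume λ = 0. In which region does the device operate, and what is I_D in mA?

Cutoff; I_D = 0 mA

V_GS = V_G − V_S = 2.07 − 1.58 = 0.49 V; V_DS = V_D − V_S = 6.04 − 1.58 = 4.46 V.
V_GS = 0.49 V < V_TN = 0.655 V, so the transistor is in cutoff.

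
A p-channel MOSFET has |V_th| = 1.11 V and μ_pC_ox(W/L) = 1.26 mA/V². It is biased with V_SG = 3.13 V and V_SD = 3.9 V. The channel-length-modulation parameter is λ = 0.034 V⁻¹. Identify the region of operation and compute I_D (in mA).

Saturation; I_D = 2.91 mA

V_ov = V_SG − |V_th| = 3.13 − 1.11 = 2.02 V.
Since V_SD = 3.9 V ≥ V_ov = 2.02 V, the device is in saturation.
I_D = ½ k_p V_ov² (1 + λ V_SD) = 0.5 × 1.26 × 2.02² × (1 + 0.034 × 3.9) = 2.91 mA.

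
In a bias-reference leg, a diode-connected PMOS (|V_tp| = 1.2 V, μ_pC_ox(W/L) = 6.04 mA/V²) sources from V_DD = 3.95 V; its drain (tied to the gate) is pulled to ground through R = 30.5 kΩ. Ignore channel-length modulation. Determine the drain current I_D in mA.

I_D = 0.0847 mA

With gate tied to drain, V_SG = V_SD ≥ V_SG − |V_tp|, so the device is in saturation.
KCL at the drain: ½ k_p (V_SG − |V_tp|)² = (V_DD − V_SG)/R.
Let x = V_SG − 1.2. Then 92.1 x² + x − 2.75 = 0, giving x = 0.167 V (positive root), so V_SG = 1.37 V.
I_D = (V_DD − V_SG)/R = (3.95 − 1.37) / 30.5 = 0.0847 mA.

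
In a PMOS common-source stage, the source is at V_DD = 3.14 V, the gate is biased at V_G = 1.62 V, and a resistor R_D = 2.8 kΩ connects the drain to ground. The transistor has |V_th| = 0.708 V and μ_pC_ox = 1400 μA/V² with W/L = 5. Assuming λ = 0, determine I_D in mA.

V_SG = V_DD − V_G = 3.14 − 1.62 = 1.52 V, so V_ov = 1.52 − 0.708 = 0.812 V.
k_p = μ_pC_ox · (W/L) = 7 mA/V².
Assume saturation: I_D = ½ k_p V_ov² = 0.5 × 7 × 0.812² = 2.31 mA, giving V_SD = V_DD − I_D R_D = 3.14 − 2.31 × 2.8 = -3.32 V.
But -3.32 V < V_ov = 0.812 V, so the device is actually in triode.
In triode I_D = k_p[V_ov V_SD − ½ V_SD²] and I_D = (V_DD − V_SD)/R_D. Equating: 9.8 V_SD² − 16.92 V_SD + 3.14 = 0, giving V_SD = 0.212 V (the root below V_ov).
I_D = (3.14 − 0.212) / 2.8 = 1.05 mA.

I_D = 1.05 mA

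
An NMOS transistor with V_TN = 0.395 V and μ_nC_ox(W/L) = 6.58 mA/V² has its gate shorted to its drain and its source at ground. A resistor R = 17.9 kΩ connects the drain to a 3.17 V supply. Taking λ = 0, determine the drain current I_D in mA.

I_D = 0.143 mA

With gate tied to drain, V_GS = V_DS ≥ V_GS − V_TN, so the device is in saturation.
KCL at the drain: ½ k_n (V_GS − V_TN)² = (V_DD − V_GS)/R.
Let x = V_GS − 0.395. Then 58.9 x² + x − 2.775 = 0, giving x = 0.209 V (positive root), so V_GS = 0.604 V.
I_D = (V_DD − V_GS)/R = (3.17 − 0.604) / 17.9 = 0.143 mA.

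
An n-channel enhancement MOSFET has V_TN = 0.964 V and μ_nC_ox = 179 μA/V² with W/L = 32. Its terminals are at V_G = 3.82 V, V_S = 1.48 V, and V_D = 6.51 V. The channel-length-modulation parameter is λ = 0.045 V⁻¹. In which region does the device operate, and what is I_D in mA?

Saturation; I_D = 6.65 mA

V_GS = V_G − V_S = 3.82 − 1.48 = 2.34 V; V_DS = V_D − V_S = 6.51 − 1.48 = 5.03 V.
k_n = μ_nC_ox · (W/L) = 5.728 mA/V².
V_ov = V_GS − V_TN = 2.34 − 0.964 = 1.38 V.
Since V_DS = 5.03 V ≥ V_ov = 1.38 V, the device is in saturation.
I_D = ½ k_n V_ov² (1 + λ V_DS) = 0.5 × 5.728 × 1.38² × (1 + 0.045 × 5.03) = 6.65 mA.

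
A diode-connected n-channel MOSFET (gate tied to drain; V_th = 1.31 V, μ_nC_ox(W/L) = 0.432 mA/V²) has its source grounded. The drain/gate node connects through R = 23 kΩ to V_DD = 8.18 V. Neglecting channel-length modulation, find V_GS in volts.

V_GS = 2.39 V

With gate tied to drain, V_GS = V_DS ≥ V_GS − V_th, so the device is in saturation.
KCL at the drain: ½ k_n (V_GS − V_th)² = (V_DD − V_GS)/R.
Let x = V_GS − 1.31. Then 4.97 x² + x − 6.87 = 0, giving x = 1.08 V (positive root), so V_GS = 2.39 V.
I_D = (V_DD − V_GS)/R = (8.18 − 2.39) / 23 = 0.252 mA.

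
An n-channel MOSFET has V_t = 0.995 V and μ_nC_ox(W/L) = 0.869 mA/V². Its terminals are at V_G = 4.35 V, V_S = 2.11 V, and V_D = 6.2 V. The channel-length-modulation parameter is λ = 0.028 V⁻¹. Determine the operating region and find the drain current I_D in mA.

Saturation; I_D = 0.751 mA

V_GS = V_G − V_S = 4.35 − 2.11 = 2.24 V; V_DS = V_D − V_S = 6.2 − 2.11 = 4.09 V.
V_ov = V_GS − V_t = 2.24 − 0.995 = 1.24 V.
Since V_DS = 4.09 V ≥ V_ov = 1.24 V, the device is in saturation.
I_D = ½ k_n V_ov² (1 + λ V_DS) = 0.5 × 0.869 × 1.24² × (1 + 0.028 × 4.09) = 0.751 mA.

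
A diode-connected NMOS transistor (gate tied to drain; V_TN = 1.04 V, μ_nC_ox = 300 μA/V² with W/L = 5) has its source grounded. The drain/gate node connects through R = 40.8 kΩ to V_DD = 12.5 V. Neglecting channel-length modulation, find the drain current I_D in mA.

With gate tied to drain, V_GS = V_DS ≥ V_GS − V_TN, so the device is in saturation.
k_n = μ_nC_ox · (W/L) = 1.5 mA/V².
KCL at the drain: ½ k_n (V_GS − V_TN)² = (V_DD − V_GS)/R.
Let x = V_GS − 1.04. Then 30.6 x² + x − 11.46 = 0, giving x = 0.596 V (positive root), so V_GS = 1.64 V.
I_D = (V_DD − V_GS)/R = (12.5 − 1.64) / 40.8 = 0.266 mA.

I_D = 0.266 mA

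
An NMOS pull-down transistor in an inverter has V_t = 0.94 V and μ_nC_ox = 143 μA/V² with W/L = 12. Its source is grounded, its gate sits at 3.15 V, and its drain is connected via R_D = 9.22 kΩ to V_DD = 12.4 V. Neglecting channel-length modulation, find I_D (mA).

V_GS = V_G = 3.15 V, so V_ov = 3.15 − 0.94 = 2.21 V.
k_n = μ_nC_ox · (W/L) = 1.716 mA/V².
Assume saturation: I_D = ½ k_n V_ov² = 0.5 × 1.716 × 2.21² = 4.19 mA, giving V_DS = V_DD − I_D R_D = 12.4 − 4.19 × 9.22 = -26.2 V.
But -26.2 V < V_ov = 2.21 V, so the device is actually in triode.
In triode I_D = k_n[V_ov V_DS − ½ V_DS²] and I_D = (V_DD − V_DS)/R_D. Equating: 7.91 V_DS² − 35.97 V_DS + 12.4 = 0, giving V_DS = 0.376 V (the root below V_ov).
I_D = (12.4 − 0.376) / 9.22 = 1.3 mA.

I_D = 1.30 mA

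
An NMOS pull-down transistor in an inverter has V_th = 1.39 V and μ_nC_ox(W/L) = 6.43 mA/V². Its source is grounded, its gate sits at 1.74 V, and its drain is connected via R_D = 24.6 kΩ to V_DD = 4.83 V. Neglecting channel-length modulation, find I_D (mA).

V_GS = V_G = 1.74 V, so V_ov = 1.74 − 1.39 = 0.35 V.
Assume saturation: I_D = ½ k_n V_ov² = 0.5 × 6.43 × 0.35² = 0.394 mA, giving V_DS = V_DD − I_D R_D = 4.83 − 0.394 × 24.6 = -4.86 V.
But -4.86 V < V_ov = 0.35 V, so the device is actually in triode.
In triode I_D = k_n[V_ov V_DS − ½ V_DS²] and I_D = (V_DD − V_DS)/R_D. Equating: 79.1 V_DS² − 56.36 V_DS + 4.83 = 0, giving V_DS = 0.0996 V (the root below V_ov).
I_D = (4.83 − 0.0996) / 24.6 = 0.192 mA.

I_D = 0.192 mA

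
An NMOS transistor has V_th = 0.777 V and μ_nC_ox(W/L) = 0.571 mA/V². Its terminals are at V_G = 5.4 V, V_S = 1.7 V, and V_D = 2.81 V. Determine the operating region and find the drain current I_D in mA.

Triode; I_D = 1.50 mA

V_GS = V_G − V_S = 5.4 − 1.7 = 3.7 V; V_DS = V_D − V_S = 2.81 − 1.7 = 1.11 V.
V_ov = V_GS − V_th = 3.7 − 0.777 = 2.92 V.
Since V_DS = 1.11 V < V_ov = 2.92 V, the device is in the triode region.
I_D = k_n [V_ov · V_DS − ½ V_DS²] = 0.571 × [2.92 × 1.11 − 0.5 × 1.11²] = 1.5 mA.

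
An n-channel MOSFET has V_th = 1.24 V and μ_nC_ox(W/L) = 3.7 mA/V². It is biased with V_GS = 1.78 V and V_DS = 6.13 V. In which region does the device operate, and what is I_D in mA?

V_ov = V_GS − V_th = 1.78 − 1.24 = 0.54 V.
Since V_DS = 6.13 V ≥ V_ov = 0.54 V, the device is in saturation.
I_D = ½ k_n V_ov² = 0.5 × 3.7 × 0.54² = 0.539 mA.

Saturation; I_D = 0.539 mA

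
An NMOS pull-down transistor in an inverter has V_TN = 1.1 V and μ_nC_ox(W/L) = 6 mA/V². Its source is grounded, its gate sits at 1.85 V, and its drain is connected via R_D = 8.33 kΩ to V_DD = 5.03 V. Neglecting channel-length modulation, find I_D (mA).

I_D = 0.587 mA

V_GS = V_G = 1.85 V, so V_ov = 1.85 − 1.1 = 0.75 V.
Assume saturation: I_D = ½ k_n V_ov² = 0.5 × 6 × 0.75² = 1.69 mA, giving V_DS = V_DD − I_D R_D = 5.03 − 1.69 × 8.33 = -9.03 V.
But -9.03 V < V_ov = 0.75 V, so the device is actually in triode.
In triode I_D = k_n[V_ov V_DS − ½ V_DS²] and I_D = (V_DD − V_DS)/R_D. Equating: 25 V_DS² − 38.48 V_DS + 5.03 = 0, giving V_DS = 0.144 V (the root below V_ov).
I_D = (5.03 − 0.144) / 8.33 = 0.587 mA.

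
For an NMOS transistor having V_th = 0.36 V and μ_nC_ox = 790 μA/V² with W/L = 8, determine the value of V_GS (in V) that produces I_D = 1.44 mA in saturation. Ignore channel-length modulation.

V_GS = 1.04 V

k_n = μ_nC_ox · (W/L) = 6.32 mA/V².
In saturation I_D = ½ k_n (V_GS − V_th)², so V_GS − V_th = √(2 I_D / k_n) = √(2 × 1.44 / 6.32) = 0.675 V.
V_GS = 0.36 + 0.675 = 1.04 V.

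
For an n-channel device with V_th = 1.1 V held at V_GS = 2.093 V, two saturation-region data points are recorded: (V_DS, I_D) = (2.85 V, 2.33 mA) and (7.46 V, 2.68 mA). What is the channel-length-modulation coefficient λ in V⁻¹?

λ = 0.0359 V⁻¹

With V_GS fixed, I_D ∝ (1 + λ V_DS) in saturation, so I_D2/I_D1 = (1 + λ V_DS2)/(1 + λ V_DS1).
2.68/2.33 = 1.15 = (1 + 7.46 λ)/(1 + 2.85 λ).
Solving: λ (I_D1 V_DS2 − I_D2 V_DS1) = I_D2 − I_D1, so λ = (2.68 − 2.33) / (2.33 × 7.46 − 2.68 × 2.85) = 0.35 / 9.74 = 0.0359 V⁻¹.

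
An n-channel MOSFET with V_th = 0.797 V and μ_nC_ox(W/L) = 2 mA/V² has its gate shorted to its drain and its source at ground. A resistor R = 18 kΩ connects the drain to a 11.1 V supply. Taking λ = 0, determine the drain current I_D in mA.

With gate tied to drain, V_GS = V_DS ≥ V_GS − V_th, so the device is in saturation.
KCL at the drain: ½ k_n (V_GS − V_th)² = (V_DD − V_GS)/R.
Let x = V_GS − 0.797. Then 18 x² + x − 10.3 = 0, giving x = 0.729 V (positive root), so V_GS = 1.53 V.
I_D = (V_DD − V_GS)/R = (11.1 − 1.53) / 18 = 0.532 mA.

I_D = 0.532 mA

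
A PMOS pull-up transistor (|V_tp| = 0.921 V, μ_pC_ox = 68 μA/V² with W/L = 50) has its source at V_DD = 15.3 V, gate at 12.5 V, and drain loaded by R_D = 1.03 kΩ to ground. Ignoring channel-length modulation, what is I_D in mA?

V_SG = V_DD − V_G = 15.3 − 12.5 = 2.8 V, so V_ov = 2.8 − 0.921 = 1.88 V.
k_p = μ_pC_ox · (W/L) = 3.4 mA/V².
Assume saturation: I_D = ½ k_p V_ov² = 0.5 × 3.4 × 1.88² = 6 mA, giving V_SD = V_DD − I_D R_D = 15.3 − 6 × 1.03 = 9.12 V.
V_SD = 9.12 V ≥ V_ov = 1.88 V, confirming saturation.

I_D = 6.00 mA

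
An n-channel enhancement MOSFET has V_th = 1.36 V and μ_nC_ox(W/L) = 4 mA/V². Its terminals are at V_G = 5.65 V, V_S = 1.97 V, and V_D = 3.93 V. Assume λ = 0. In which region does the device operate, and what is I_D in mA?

V_GS = V_G − V_S = 5.65 − 1.97 = 3.68 V; V_DS = V_D − V_S = 3.93 − 1.97 = 1.96 V.
V_ov = V_GS − V_th = 3.68 − 1.36 = 2.32 V.
Since V_DS = 1.96 V < V_ov = 2.32 V, the device is in the triode region.
I_D = k_n [V_ov · V_DS − ½ V_DS²] = 4 × [2.32 × 1.96 − 0.5 × 1.96²] = 10.5 mA.

Triode; I_D = 10.5 mA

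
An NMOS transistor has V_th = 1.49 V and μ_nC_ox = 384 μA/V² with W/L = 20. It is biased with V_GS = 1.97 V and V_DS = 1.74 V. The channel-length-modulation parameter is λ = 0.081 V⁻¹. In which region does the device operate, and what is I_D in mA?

Saturation; I_D = 1.01 mA

k_n = μ_nC_ox · (W/L) = 7.68 mA/V².
V_ov = V_GS − V_th = 1.97 − 1.49 = 0.48 V.
Since V_DS = 1.74 V ≥ V_ov = 0.48 V, the device is in saturation.
I_D = ½ k_n V_ov² (1 + λ V_DS) = 0.5 × 7.68 × 0.48² × (1 + 0.081 × 1.74) = 1.01 mA.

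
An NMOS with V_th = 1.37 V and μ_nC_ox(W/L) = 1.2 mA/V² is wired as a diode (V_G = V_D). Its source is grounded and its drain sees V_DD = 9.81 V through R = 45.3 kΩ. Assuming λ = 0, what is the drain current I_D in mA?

With gate tied to drain, V_GS = V_DS ≥ V_GS − V_th, so the device is in saturation.
KCL at the drain: ½ k_n (V_GS − V_th)² = (V_DD − V_GS)/R.
Let x = V_GS − 1.37. Then 27.2 x² + x − 8.44 = 0, giving x = 0.539 V (positive root), so V_GS = 1.91 V.
I_D = (V_DD − V_GS)/R = (9.81 − 1.91) / 45.3 = 0.174 mA.

I_D = 0.174 mA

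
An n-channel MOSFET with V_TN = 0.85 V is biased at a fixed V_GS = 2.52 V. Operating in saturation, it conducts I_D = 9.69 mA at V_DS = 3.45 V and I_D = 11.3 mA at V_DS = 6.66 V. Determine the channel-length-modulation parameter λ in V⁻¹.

λ = 0.0630 V⁻¹

With V_GS fixed, I_D ∝ (1 + λ V_DS) in saturation, so I_D2/I_D1 = (1 + λ V_DS2)/(1 + λ V_DS1).
11.3/9.69 = 1.166 = (1 + 6.66 λ)/(1 + 3.45 λ).
Solving: λ (I_D1 V_DS2 − I_D2 V_DS1) = I_D2 − I_D1, so λ = (11.3 − 9.69) / (9.69 × 6.66 − 11.3 × 3.45) = 1.61 / 25.6 = 0.063 V⁻¹.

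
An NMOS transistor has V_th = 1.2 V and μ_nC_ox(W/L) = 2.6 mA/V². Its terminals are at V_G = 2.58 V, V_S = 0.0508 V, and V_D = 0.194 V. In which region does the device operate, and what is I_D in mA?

V_GS = V_G − V_S = 2.58 − 0.0508 = 2.53 V; V_DS = V_D − V_S = 0.194 − 0.0508 = 0.143 V.
V_ov = V_GS − V_th = 2.53 − 1.2 = 1.33 V.
Since V_DS = 0.143 V < V_ov = 1.33 V, the device is in the triode region.
I_D = k_n [V_ov · V_DS − ½ V_DS²] = 2.6 × [1.33 × 0.143 − 0.5 × 0.143²] = 0.468 mA.

Triode; I_D = 0.468 mA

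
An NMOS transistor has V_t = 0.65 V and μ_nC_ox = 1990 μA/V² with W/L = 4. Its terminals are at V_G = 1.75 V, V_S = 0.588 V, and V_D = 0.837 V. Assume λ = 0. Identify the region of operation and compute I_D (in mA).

V_GS = V_G − V_S = 1.75 − 0.588 = 1.16 V; V_DS = V_D − V_S = 0.837 − 0.588 = 0.249 V.
k_n = μ_nC_ox · (W/L) = 7.96 mA/V².
V_ov = V_GS − V_t = 1.16 − 0.65 = 0.512 V.
Since V_DS = 0.249 V < V_ov = 0.512 V, the device is in the triode region.
I_D = k_n [V_ov · V_DS − ½ V_DS²] = 7.96 × [0.512 × 0.249 − 0.5 × 0.249²] = 0.768 mA.

Triode; I_D = 0.768 mA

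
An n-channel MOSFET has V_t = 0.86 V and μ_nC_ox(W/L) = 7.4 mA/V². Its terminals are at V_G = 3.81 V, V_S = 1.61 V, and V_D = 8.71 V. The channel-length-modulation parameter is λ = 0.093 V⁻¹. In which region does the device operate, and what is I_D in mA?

Saturation; I_D = 11.0 mA

V_GS = V_G − V_S = 3.81 − 1.61 = 2.2 V; V_DS = V_D − V_S = 8.71 − 1.61 = 7.1 V.
V_ov = V_GS − V_t = 2.2 − 0.86 = 1.34 V.
Since V_DS = 7.1 V ≥ V_ov = 1.34 V, the device is in saturation.
I_D = ½ k_n V_ov² (1 + λ V_DS) = 0.5 × 7.4 × 1.34² × (1 + 0.093 × 7.1) = 11 mA.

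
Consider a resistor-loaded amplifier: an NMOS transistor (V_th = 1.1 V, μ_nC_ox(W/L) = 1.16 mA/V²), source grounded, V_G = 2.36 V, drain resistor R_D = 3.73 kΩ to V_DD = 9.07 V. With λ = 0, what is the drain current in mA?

I_D = 0.921 mA

V_GS = V_G = 2.36 V, so V_ov = 2.36 − 1.1 = 1.26 V.
Assume saturation: I_D = ½ k_n V_ov² = 0.5 × 1.16 × 1.26² = 0.921 mA, giving V_DS = V_DD − I_D R_D = 9.07 − 0.921 × 3.73 = 5.64 V.
V_DS = 5.64 V ≥ V_ov = 1.26 V, confirming saturation.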